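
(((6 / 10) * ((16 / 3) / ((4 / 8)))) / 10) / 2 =0.32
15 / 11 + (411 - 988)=-6332 / 11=-575.64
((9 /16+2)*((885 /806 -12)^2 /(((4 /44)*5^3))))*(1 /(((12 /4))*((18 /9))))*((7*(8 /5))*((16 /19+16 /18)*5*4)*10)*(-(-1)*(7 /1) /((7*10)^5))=143158457167 /1984536474375000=0.00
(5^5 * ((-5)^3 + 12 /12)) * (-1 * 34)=13175000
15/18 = 5/6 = 0.83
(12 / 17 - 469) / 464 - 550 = -551.01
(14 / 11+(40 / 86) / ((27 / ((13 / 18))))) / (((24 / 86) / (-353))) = -13035937 / 8019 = -1625.63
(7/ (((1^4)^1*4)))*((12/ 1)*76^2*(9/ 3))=363888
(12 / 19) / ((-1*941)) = -12 / 17879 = -0.00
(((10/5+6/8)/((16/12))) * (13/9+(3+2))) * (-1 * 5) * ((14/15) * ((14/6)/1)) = -15631/108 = -144.73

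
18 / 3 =6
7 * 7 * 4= 196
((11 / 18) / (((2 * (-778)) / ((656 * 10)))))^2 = 81360400 / 12257001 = 6.64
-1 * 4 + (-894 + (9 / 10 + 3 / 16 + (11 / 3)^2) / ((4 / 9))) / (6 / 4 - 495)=-356063 / 157920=-2.25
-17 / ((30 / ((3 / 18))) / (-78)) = 221 / 30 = 7.37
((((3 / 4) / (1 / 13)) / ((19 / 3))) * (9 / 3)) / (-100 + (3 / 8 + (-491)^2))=234 / 12209723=0.00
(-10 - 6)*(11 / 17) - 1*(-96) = 1456 / 17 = 85.65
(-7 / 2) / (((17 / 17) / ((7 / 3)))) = -49 / 6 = -8.17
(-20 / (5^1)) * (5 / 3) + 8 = 1.33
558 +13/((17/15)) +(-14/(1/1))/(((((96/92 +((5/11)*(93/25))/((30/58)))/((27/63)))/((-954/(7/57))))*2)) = 19389463809/3245963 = 5973.41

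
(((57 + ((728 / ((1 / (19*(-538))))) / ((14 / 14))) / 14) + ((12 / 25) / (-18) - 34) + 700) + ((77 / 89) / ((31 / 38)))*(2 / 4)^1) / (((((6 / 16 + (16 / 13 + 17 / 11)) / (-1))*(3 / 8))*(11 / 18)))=735050.19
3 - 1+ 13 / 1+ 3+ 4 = 22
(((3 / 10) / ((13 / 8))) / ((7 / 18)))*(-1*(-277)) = 59832 / 455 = 131.50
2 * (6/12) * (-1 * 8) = -8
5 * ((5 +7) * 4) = 240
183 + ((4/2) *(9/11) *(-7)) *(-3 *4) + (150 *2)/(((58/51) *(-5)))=267.70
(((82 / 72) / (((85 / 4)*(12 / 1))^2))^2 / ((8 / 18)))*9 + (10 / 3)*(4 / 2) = 1804053601681 / 270608040000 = 6.67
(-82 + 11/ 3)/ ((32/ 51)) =-3995/ 32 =-124.84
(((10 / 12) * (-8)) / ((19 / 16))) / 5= -64 / 57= -1.12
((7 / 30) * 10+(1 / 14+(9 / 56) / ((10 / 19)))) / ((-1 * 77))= -4553 / 129360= -0.04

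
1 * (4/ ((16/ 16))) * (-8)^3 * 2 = -4096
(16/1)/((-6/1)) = -2.67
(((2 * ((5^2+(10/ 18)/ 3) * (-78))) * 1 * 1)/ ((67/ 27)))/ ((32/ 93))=-308295/ 67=-4601.42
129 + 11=140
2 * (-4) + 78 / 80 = -281 / 40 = -7.02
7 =7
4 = 4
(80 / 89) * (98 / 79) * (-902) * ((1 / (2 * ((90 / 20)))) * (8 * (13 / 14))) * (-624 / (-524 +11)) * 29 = -316875919360 / 10820709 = -29284.21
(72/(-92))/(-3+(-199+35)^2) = -18/618539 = -0.00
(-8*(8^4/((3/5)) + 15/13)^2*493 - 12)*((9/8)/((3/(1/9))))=-69914993412413/9126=-7661077516.15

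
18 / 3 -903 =-897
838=838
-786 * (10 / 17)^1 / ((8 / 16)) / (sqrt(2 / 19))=-7860 * sqrt(38) / 17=-2850.13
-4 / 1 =-4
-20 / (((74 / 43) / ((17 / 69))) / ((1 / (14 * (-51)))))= 0.00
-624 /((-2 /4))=1248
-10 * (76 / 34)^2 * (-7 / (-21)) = -14440 / 867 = -16.66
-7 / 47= -0.15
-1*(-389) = 389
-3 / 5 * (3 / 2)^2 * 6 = -81 / 10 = -8.10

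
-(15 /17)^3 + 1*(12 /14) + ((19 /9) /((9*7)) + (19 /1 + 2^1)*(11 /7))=92494583 /2785671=33.20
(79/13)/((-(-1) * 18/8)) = 316/117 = 2.70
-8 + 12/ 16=-29/ 4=-7.25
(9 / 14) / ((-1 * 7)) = -9 / 98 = -0.09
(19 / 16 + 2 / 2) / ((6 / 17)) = 595 / 96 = 6.20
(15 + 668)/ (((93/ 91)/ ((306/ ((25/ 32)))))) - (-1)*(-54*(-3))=202992942/ 775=261926.38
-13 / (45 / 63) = -91 / 5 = -18.20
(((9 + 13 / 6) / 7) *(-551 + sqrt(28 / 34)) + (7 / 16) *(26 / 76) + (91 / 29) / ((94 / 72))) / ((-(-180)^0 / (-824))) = -1570976612669 / 2175348 + 27604 *sqrt(238) / 357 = -720979.68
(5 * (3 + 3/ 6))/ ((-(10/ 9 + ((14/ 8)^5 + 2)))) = -4608/ 5141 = -0.90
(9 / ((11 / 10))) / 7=90 / 77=1.17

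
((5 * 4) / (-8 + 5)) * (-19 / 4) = 95 / 3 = 31.67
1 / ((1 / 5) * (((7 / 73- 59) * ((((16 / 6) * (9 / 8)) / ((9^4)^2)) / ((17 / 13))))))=-1592754.35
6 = 6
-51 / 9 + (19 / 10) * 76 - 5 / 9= 6218 / 45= 138.18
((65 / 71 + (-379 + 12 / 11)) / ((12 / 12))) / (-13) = 294432 / 10153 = 29.00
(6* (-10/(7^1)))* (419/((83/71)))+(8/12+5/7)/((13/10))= -69588590/22659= -3071.12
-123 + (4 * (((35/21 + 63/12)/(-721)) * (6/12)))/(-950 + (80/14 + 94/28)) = -500666128/4070457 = -123.00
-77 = -77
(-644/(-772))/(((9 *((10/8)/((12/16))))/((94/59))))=15134/170805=0.09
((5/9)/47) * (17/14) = 85/5922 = 0.01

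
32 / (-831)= -32 / 831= -0.04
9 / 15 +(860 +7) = 4338 / 5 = 867.60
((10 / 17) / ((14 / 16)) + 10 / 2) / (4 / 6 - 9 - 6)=-2025 / 5117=-0.40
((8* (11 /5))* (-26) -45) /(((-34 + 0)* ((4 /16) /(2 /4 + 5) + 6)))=2.45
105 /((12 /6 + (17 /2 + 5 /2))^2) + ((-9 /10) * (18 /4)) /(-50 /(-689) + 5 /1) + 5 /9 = 0.38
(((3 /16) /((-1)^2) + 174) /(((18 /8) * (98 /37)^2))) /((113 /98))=1271801 /132888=9.57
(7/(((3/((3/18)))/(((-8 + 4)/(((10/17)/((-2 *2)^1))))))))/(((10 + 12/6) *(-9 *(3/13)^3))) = -261443/32805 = -7.97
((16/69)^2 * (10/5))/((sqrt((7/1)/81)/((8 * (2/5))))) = 8192 * sqrt(7)/18515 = 1.17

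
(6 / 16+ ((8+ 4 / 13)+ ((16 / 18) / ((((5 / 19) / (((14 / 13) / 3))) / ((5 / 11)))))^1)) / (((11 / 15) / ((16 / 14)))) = 203725 / 14157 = 14.39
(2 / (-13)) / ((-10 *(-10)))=-1 / 650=-0.00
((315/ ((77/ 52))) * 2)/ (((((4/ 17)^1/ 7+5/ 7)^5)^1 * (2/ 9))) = 502566080774940/ 61424653939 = 8181.83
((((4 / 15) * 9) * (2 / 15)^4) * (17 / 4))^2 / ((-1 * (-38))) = 36992 / 135263671875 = 0.00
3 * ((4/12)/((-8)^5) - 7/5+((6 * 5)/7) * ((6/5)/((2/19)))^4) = 6226062310549/28672000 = 217147.82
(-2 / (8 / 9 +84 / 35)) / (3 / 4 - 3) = 10 / 37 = 0.27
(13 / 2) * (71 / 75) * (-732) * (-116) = 13062296 / 25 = 522491.84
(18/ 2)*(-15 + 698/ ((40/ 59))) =182619/ 20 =9130.95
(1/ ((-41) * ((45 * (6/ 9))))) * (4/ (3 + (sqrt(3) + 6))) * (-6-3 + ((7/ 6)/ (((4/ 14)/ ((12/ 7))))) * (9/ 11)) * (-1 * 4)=-144/ 29315 + 16 * sqrt(3)/ 29315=-0.00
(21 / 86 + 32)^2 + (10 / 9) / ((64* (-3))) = 1660929019 / 1597536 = 1039.68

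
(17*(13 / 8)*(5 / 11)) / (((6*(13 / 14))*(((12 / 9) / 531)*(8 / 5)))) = 1579725 / 2816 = 560.98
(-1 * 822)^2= 675684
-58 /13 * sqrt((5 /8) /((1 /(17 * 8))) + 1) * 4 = -232 * sqrt(86) /13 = -165.50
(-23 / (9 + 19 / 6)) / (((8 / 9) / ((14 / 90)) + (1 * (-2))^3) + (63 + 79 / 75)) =-36225 / 1183622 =-0.03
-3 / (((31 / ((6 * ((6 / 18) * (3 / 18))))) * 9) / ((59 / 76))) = -59 / 21204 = -0.00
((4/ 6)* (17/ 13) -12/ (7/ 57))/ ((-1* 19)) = 26438/ 5187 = 5.10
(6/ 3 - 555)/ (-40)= 553/ 40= 13.82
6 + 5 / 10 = 13 / 2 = 6.50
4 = 4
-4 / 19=-0.21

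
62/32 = 31/16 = 1.94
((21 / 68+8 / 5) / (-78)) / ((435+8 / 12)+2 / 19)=-209 / 3721640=-0.00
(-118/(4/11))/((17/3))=-1947/34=-57.26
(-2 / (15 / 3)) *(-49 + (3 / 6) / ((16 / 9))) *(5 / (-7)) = -1559 / 112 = -13.92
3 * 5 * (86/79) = 1290/79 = 16.33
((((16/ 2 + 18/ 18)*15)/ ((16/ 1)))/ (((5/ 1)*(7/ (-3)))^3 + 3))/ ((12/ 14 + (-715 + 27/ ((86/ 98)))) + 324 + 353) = 1097145/ 1313946976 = 0.00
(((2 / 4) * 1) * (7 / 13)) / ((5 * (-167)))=-7 / 21710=-0.00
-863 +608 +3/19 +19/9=-43217/171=-252.73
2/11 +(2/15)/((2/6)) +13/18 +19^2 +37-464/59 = 22863989/58410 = 391.44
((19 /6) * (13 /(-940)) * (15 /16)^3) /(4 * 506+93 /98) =-41895 /2350956544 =-0.00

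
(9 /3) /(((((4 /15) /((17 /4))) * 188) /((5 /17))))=225 /3008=0.07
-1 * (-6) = 6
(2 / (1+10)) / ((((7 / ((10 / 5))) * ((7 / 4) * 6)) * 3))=8 / 4851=0.00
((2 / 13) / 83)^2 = 4 / 1164241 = 0.00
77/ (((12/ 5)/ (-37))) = -14245/ 12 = -1187.08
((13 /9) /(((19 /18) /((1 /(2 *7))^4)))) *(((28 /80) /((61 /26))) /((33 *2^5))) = 169 /33583925760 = 0.00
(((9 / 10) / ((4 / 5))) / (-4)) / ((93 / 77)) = -231 / 992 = -0.23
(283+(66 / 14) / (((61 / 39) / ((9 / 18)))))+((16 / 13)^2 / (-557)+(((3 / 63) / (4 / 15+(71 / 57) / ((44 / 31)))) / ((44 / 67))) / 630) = 10337629370526280 / 36335568531717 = 284.50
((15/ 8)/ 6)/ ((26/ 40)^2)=125/ 169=0.74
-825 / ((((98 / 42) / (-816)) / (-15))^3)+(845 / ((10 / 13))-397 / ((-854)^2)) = -607969268891518327397 / 5105212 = -119087957344674.10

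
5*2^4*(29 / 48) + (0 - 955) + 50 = -2570 / 3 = -856.67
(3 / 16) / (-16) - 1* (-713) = 712.99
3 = 3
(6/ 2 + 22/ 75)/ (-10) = -247/ 750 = -0.33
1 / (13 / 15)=15 / 13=1.15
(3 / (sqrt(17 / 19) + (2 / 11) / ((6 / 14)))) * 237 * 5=-31205790 / 14789 + 3871395 * sqrt(323) / 14789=2594.61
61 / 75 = 0.81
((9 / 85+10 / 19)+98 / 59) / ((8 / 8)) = 218509 / 95285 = 2.29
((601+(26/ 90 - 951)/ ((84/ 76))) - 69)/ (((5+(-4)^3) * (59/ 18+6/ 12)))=155059/ 105315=1.47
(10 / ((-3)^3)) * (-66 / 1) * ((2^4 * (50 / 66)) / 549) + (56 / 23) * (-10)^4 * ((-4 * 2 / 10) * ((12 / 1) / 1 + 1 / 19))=-1520717720000 / 6477651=-234763.76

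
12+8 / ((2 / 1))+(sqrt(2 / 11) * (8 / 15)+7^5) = 16823.23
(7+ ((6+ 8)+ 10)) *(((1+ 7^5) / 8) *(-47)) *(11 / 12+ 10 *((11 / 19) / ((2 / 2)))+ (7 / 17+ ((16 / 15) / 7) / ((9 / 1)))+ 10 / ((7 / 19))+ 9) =-132479814.15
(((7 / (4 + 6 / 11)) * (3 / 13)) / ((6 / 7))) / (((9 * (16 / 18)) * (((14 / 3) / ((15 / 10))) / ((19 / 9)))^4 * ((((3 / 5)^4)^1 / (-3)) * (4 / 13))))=-35838275 / 43352064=-0.83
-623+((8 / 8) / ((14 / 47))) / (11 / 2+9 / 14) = -53531 / 86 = -622.45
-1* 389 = -389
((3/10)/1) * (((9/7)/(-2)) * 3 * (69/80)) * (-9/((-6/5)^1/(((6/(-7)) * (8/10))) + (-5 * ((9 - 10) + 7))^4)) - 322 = -2921190260899/9072019600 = -322.00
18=18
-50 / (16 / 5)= -125 / 8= -15.62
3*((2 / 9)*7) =14 / 3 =4.67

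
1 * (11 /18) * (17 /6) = 187 /108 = 1.73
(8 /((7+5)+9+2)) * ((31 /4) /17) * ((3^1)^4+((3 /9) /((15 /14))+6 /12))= 228253 /17595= 12.97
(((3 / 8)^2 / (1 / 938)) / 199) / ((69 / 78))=54873 / 73232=0.75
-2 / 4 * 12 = -6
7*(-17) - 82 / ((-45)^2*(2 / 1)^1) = -119.02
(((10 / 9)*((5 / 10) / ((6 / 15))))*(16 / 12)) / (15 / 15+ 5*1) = 25 / 81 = 0.31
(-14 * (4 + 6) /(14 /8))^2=6400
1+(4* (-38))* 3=-455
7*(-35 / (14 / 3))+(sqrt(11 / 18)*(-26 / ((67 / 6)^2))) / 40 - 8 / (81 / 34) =-9049 / 162 - 39*sqrt(22) / 44890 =-55.86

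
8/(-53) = -8/53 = -0.15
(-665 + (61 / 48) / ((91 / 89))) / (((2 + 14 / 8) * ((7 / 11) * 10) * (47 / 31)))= -988658231 / 53890200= -18.35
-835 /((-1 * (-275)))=-3.04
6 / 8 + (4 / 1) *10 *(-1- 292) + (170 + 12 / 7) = -323331 / 28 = -11547.54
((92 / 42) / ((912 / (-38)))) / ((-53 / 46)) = 529 / 6678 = 0.08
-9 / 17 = -0.53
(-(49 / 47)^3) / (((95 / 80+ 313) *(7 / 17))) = -4571504 / 521918221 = -0.01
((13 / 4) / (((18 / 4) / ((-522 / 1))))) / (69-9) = -377 / 60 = -6.28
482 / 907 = 0.53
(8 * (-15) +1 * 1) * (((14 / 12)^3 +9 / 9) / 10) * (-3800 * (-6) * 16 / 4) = -25277980 / 9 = -2808664.44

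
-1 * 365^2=-133225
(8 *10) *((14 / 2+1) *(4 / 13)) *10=25600 / 13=1969.23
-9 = -9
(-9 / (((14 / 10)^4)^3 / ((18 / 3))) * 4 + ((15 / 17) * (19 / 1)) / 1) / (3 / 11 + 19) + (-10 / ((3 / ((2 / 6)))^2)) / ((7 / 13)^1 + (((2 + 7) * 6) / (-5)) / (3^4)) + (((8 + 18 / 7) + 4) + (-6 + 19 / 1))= 2972768111529972823 / 106402570021437732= 27.94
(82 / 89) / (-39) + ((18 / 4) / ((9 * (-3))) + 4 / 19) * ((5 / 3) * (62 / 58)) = 0.05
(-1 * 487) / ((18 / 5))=-2435 / 18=-135.28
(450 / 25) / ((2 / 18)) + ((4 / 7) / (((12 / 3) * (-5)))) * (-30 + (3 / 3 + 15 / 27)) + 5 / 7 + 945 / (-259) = 1863382 / 11655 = 159.88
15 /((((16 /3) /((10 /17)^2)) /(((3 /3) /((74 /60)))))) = 0.79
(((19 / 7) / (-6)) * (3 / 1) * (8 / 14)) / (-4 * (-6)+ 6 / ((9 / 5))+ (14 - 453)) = 0.00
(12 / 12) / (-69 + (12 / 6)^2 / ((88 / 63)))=-22 / 1455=-0.02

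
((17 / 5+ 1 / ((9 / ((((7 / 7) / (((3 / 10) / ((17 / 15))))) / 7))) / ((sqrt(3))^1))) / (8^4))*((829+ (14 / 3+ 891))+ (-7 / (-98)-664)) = 757367*sqrt(3) / 48771072+ 757367 / 860160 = 0.91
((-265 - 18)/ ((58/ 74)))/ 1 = -10471/ 29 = -361.07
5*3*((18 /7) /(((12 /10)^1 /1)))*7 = 225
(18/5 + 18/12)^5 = 345025251/100000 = 3450.25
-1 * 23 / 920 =-1 / 40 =-0.02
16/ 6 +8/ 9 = 32/ 9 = 3.56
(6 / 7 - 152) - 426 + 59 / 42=-575.74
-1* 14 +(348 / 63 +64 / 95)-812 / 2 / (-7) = 100144 / 1995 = 50.20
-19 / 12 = -1.58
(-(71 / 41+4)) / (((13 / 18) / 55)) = -232650 / 533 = -436.49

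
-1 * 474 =-474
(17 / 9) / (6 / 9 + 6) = 17 / 60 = 0.28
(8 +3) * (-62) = -682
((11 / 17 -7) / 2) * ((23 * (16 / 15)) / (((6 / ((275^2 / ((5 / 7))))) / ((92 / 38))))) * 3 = -3226053600 / 323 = -9987782.04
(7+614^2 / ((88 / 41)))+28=3864979 / 22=175680.86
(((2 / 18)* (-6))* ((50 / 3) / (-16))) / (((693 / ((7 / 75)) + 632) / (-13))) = -325 / 290052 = -0.00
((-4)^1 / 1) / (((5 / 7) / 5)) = -28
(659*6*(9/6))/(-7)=-5931/7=-847.29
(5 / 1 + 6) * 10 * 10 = 1100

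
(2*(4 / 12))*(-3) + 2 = 0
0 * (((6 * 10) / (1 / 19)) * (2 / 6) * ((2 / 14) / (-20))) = 0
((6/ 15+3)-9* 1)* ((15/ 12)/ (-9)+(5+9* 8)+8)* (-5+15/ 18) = 106925/ 54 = 1980.09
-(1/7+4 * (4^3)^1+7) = -1842/7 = -263.14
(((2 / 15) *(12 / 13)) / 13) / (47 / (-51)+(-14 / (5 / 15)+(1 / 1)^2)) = -204 / 903305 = -0.00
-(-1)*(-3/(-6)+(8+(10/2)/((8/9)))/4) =3.91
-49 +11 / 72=-3517 / 72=-48.85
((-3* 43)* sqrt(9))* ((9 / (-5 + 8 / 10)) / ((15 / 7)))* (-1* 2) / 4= -193.50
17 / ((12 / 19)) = 323 / 12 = 26.92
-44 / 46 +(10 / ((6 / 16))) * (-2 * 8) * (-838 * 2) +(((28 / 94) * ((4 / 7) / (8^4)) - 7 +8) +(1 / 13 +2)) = 15435627128705 / 21585408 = 715095.45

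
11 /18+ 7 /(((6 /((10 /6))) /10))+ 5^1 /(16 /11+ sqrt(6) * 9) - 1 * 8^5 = -3451307449 /105390+ 1089 * sqrt(6) /11710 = -32747.73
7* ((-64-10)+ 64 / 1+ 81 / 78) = -1631 / 26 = -62.73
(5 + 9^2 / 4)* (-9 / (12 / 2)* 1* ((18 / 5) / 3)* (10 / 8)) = -909 / 16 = -56.81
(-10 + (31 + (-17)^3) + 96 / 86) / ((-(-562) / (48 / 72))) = -210308 / 36249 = -5.80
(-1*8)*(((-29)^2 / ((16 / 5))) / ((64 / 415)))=-1745075 / 128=-13633.40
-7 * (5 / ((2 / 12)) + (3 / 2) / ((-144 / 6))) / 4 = -3353 / 64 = -52.39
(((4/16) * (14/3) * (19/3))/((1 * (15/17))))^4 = 26133781118641/5314410000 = 4917.53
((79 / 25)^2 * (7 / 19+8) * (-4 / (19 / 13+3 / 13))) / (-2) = 12900147 / 130625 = 98.76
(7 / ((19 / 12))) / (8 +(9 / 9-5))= 21 / 19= 1.11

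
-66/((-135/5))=2.44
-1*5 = -5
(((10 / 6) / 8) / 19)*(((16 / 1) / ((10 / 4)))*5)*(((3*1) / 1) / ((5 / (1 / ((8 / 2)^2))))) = 1 / 76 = 0.01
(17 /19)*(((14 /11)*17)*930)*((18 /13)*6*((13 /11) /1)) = 406380240 /2299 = 176763.91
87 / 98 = 0.89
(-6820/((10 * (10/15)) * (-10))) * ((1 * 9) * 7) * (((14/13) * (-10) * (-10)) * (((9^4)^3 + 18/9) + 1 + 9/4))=2548322167580325675/13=196024782121563513.46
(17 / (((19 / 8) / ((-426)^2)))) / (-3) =-8226912 / 19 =-432995.37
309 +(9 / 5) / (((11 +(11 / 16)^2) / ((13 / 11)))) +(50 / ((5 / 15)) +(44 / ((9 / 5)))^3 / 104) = 305984994203 / 510289065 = 599.63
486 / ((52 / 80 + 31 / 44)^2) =5880600 / 22201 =264.88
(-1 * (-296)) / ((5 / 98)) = 5801.60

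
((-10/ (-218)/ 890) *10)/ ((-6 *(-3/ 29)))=145/ 174618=0.00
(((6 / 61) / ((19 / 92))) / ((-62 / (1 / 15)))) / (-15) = 92 / 2694675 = 0.00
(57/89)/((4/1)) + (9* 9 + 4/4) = 29249/356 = 82.16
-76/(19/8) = -32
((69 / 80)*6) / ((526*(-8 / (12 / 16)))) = -621 / 673280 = -0.00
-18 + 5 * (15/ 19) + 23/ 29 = -7306/ 551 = -13.26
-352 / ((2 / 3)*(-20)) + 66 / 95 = 2574 / 95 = 27.09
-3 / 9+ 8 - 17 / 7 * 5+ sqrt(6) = -94 / 21+ sqrt(6) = -2.03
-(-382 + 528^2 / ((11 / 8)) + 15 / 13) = -202371.15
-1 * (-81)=81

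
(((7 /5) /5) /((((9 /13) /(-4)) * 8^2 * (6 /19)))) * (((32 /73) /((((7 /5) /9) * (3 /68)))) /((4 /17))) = -71383 /3285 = -21.73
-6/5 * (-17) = 102/5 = 20.40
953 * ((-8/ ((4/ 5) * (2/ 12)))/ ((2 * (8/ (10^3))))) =-3573750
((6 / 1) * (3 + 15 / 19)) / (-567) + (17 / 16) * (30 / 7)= 14407 / 3192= 4.51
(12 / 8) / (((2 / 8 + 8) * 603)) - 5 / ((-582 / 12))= 66524 / 643401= 0.10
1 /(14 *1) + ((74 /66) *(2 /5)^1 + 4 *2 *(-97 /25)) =-352507 /11550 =-30.52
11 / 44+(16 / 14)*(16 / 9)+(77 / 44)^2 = 5387 / 1008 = 5.34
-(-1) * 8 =8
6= 6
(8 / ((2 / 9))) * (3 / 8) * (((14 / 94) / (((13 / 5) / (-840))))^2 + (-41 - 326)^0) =23347799667 / 746642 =31270.41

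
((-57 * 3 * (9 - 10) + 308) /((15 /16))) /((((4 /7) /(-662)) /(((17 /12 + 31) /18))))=-431728927 /405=-1065997.35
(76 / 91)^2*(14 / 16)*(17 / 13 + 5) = 59204 / 15379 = 3.85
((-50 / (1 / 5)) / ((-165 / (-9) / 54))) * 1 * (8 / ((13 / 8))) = -518400 / 143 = -3625.17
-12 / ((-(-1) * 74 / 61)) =-366 / 37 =-9.89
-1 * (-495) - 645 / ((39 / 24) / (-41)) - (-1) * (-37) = 217514 / 13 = 16731.85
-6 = -6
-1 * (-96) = 96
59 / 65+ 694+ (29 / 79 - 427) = 1377591 / 5135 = 268.27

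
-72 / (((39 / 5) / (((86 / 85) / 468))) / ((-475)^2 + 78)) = -38820916 / 8619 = -4504.11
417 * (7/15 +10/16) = 18209/40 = 455.22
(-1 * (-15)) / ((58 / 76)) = 570 / 29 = 19.66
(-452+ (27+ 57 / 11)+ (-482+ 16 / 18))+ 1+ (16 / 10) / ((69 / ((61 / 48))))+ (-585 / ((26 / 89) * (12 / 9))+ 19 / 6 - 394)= -254350751 / 91080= -2792.61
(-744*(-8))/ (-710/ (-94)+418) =93248/ 6667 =13.99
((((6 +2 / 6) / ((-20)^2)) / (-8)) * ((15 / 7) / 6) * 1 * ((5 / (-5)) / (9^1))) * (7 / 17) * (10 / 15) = 19 / 881280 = 0.00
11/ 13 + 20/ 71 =1041/ 923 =1.13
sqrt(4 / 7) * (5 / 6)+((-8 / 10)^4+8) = 5 * sqrt(7) / 21+5256 / 625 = 9.04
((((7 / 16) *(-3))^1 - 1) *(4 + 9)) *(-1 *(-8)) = -481 / 2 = -240.50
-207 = -207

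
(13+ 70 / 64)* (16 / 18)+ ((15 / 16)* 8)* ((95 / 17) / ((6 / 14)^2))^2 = 6955.06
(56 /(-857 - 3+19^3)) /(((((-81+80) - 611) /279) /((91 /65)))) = -434 /72845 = -0.01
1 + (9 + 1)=11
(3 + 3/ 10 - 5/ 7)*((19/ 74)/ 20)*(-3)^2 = 30951/ 103600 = 0.30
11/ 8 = 1.38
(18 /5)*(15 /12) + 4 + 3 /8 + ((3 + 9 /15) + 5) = 699 /40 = 17.48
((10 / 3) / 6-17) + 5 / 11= -1583 / 99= -15.99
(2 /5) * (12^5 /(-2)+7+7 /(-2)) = -49765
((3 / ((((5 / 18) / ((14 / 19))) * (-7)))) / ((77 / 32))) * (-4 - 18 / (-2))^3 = -86400 / 1463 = -59.06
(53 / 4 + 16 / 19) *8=2142 / 19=112.74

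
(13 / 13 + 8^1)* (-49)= -441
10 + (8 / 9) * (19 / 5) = 602 / 45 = 13.38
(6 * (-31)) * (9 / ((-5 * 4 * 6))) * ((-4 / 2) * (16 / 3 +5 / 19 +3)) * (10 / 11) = -45570 / 209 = -218.04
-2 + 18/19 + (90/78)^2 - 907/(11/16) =-46588187/35321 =-1318.99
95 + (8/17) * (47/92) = 37239/391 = 95.24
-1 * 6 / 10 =-3 / 5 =-0.60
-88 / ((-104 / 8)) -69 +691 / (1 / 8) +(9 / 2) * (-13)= 5407.27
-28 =-28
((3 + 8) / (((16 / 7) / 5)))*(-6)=-1155 / 8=-144.38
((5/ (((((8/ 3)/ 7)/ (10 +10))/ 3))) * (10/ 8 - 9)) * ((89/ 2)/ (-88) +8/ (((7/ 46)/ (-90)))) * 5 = 203312287125/ 1408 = 144397931.20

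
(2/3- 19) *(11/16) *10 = -3025/24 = -126.04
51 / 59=0.86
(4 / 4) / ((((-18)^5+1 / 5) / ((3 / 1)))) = -15 / 9447839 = -0.00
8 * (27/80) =27/10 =2.70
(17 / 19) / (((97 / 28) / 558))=265608 / 1843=144.12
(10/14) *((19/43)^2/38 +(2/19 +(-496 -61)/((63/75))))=-4891177265/10328514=-473.56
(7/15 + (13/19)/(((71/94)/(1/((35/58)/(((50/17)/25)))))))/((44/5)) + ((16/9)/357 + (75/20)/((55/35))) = 13823407/5609142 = 2.46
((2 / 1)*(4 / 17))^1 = 8 / 17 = 0.47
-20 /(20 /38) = -38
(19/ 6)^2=361/ 36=10.03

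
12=12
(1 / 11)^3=1 / 1331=0.00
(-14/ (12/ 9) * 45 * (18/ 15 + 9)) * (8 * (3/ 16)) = -28917/ 4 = -7229.25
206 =206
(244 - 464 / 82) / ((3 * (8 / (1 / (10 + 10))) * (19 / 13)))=31759 / 93480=0.34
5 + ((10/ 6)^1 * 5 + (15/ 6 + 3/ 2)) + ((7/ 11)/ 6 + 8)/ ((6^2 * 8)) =330007/ 19008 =17.36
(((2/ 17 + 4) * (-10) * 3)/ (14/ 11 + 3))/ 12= -1925/ 799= -2.41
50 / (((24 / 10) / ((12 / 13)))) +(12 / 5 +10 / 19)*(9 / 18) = 25557 / 1235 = 20.69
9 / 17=0.53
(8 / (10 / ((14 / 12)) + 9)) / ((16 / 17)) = 119 / 246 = 0.48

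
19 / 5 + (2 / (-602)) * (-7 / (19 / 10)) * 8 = 15923 / 4085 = 3.90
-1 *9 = -9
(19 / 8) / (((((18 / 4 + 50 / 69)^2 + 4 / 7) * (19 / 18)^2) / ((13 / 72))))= 3899259 / 282344788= 0.01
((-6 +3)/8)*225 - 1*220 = -2435/8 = -304.38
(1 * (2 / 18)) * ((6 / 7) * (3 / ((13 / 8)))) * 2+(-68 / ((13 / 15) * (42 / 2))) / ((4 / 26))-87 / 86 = -24.95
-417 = -417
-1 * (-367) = 367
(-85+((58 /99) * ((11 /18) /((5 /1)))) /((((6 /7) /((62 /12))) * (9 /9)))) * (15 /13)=-1233007 /12636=-97.58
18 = 18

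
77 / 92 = 0.84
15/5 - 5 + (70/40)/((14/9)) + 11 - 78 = -543/8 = -67.88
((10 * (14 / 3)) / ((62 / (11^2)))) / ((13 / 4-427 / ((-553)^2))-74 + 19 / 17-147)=-5032392904 / 11970166617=-0.42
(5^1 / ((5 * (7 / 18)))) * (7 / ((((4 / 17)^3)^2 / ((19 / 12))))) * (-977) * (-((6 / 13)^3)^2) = 1586062.85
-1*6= -6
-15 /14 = -1.07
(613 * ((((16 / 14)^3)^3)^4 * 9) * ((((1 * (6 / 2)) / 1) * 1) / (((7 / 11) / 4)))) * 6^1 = 76390651.99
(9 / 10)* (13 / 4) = 117 / 40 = 2.92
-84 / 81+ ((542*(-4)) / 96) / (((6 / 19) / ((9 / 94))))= -160079 / 20304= -7.88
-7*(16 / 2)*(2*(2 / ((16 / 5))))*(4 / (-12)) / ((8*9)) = 35 / 108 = 0.32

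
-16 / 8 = -2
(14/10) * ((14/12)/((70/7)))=49/300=0.16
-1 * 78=-78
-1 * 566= -566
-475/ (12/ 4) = -475/ 3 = -158.33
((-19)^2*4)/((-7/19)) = -27436/7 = -3919.43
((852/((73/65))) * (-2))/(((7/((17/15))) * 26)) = -4828/511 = -9.45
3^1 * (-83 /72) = -3.46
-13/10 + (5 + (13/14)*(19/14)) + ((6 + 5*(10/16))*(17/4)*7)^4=1395228602496357429/256901120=5430994627.41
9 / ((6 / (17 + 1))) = 27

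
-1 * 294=-294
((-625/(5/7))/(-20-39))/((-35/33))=-825/59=-13.98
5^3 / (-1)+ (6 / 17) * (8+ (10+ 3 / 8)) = -8059 / 68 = -118.51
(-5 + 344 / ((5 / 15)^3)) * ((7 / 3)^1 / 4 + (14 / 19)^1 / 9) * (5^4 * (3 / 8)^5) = 71276034375 / 2490368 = 28620.68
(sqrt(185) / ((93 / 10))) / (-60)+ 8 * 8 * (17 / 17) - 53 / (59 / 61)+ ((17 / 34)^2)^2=8747 / 944 - sqrt(185) / 558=9.24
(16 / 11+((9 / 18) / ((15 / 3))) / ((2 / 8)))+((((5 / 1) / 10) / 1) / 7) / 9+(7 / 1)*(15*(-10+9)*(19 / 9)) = -1523243 / 6930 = -219.80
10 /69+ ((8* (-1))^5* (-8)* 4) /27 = 24117338 /621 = 38836.29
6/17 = 0.35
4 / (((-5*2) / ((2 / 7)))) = -4 / 35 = -0.11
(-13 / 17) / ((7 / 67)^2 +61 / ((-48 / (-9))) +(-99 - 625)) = 933712 / 870031185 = 0.00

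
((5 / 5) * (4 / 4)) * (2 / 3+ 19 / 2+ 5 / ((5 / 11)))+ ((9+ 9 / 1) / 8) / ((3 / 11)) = 353 / 12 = 29.42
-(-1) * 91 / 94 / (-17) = -91 / 1598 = -0.06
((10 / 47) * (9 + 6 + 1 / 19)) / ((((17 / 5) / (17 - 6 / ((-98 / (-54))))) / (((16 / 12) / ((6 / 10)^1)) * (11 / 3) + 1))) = 124738900 / 1057077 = 118.00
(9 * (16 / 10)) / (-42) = -12 / 35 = -0.34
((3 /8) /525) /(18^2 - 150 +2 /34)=17 /4142600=0.00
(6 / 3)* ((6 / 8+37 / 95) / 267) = 433 / 50730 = 0.01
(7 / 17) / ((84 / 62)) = 31 / 102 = 0.30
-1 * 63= -63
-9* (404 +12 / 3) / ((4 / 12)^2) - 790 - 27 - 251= -34116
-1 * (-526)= 526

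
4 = 4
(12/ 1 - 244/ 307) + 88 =30456/ 307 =99.21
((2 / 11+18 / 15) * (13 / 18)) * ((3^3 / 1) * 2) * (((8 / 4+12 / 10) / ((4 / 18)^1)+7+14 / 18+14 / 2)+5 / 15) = 1312064 / 825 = 1590.38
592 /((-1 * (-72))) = 74 /9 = 8.22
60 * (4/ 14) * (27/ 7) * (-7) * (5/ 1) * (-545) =8829000/ 7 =1261285.71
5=5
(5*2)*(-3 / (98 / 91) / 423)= -65 / 987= -0.07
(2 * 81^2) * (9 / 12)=19683 / 2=9841.50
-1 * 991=-991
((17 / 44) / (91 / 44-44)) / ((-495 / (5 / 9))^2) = -0.00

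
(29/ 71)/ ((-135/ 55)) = -319/ 1917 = -0.17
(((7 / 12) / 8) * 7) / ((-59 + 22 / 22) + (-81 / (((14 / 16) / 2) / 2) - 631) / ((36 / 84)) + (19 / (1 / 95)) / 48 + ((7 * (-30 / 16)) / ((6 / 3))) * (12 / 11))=-539 / 2496266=-0.00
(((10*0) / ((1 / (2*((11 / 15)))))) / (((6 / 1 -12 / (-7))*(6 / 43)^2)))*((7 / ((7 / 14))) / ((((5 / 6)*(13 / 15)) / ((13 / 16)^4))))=0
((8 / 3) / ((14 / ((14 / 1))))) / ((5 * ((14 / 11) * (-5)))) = -44 / 525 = -0.08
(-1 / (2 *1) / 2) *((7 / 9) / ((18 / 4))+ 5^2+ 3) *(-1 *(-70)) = -39935 / 81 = -493.02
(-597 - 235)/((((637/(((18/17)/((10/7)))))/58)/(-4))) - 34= 113402/595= 190.59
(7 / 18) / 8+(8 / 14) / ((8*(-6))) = 0.04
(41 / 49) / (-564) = -41 / 27636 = -0.00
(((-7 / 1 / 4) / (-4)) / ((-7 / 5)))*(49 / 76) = -245 / 1216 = -0.20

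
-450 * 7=-3150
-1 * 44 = -44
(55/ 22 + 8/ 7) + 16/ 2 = 163/ 14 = 11.64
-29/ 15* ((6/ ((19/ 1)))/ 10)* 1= -29/ 475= -0.06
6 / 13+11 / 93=701 / 1209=0.58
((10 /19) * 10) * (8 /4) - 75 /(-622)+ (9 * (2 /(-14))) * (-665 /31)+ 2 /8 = 28193109 /732716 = 38.48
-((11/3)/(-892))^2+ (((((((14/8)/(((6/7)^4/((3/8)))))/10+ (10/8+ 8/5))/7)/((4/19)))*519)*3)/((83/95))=3827411909500345/1065094926336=3593.49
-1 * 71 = -71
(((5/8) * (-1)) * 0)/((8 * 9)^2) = 0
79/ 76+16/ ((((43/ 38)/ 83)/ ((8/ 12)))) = 7680719/ 9804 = 783.43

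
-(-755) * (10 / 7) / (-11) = -7550 / 77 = -98.05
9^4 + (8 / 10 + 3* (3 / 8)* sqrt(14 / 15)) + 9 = 3* sqrt(210) / 40 + 32854 / 5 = 6571.89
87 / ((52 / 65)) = 435 / 4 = 108.75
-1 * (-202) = 202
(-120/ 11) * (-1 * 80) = 9600/ 11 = 872.73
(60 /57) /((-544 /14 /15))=-0.41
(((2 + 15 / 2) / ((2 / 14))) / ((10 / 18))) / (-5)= -1197 / 50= -23.94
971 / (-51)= -971 / 51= -19.04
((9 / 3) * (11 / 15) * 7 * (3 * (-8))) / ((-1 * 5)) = 1848 / 25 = 73.92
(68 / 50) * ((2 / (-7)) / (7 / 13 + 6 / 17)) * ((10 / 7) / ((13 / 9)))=-20808 / 48265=-0.43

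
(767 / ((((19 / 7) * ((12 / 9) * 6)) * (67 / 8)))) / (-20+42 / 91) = -69797 / 323342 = -0.22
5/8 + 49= 397/8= 49.62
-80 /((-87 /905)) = 832.18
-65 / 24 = -2.71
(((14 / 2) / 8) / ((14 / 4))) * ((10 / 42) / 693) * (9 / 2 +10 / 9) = 505 / 1047816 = 0.00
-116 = -116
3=3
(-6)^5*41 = -318816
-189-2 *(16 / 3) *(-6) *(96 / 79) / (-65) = -976659 / 5135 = -190.20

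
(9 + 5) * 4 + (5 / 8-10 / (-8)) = 463 / 8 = 57.88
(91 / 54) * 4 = 182 / 27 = 6.74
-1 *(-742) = 742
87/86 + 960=82647/86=961.01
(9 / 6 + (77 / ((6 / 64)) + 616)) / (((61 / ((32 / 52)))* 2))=17266 / 2379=7.26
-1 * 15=-15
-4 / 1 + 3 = -1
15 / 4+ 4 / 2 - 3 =11 / 4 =2.75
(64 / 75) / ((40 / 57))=152 / 125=1.22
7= 7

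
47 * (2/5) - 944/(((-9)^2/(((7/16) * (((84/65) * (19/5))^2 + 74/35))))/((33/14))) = -296.45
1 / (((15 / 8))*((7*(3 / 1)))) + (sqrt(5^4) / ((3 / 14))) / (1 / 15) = 551258 / 315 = 1750.03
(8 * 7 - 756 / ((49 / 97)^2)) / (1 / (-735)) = 14954460 / 7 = 2136351.43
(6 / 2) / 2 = 3 / 2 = 1.50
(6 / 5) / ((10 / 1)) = 3 / 25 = 0.12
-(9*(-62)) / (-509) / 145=-558 / 73805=-0.01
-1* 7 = -7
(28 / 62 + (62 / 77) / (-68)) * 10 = 178455 / 40579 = 4.40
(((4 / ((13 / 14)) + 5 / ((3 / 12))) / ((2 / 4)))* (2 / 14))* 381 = 240792 / 91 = 2646.07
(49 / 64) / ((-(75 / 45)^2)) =-441 / 1600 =-0.28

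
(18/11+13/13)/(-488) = -29/5368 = -0.01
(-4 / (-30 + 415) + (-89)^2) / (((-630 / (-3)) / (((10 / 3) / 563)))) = 0.22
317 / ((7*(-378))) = -0.12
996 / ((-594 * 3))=-166 / 297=-0.56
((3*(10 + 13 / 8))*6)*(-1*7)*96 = -140616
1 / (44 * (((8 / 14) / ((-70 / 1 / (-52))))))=245 / 4576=0.05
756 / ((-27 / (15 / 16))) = -105 / 4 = -26.25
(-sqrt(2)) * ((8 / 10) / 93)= -4 * sqrt(2) / 465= -0.01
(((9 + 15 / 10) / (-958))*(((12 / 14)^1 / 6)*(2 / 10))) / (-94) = 3 / 900520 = 0.00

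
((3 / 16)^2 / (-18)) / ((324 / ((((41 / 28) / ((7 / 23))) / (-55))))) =943 / 1788272640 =0.00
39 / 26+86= 175 / 2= 87.50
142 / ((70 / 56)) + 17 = 653 / 5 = 130.60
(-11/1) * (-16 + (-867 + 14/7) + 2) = 9669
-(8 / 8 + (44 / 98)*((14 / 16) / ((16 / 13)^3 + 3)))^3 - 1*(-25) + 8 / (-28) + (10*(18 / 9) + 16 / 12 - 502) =-36752172921797837081 / 80382734641368768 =-457.21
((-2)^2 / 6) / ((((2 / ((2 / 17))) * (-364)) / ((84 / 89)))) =-0.00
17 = 17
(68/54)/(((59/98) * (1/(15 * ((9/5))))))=3332/59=56.47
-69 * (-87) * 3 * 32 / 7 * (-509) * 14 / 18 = -32592288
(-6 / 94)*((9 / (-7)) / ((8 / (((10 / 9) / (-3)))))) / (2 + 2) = -5 / 5264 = -0.00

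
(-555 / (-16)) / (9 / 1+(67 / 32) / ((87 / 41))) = 96570 / 27803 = 3.47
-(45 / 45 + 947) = -948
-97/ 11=-8.82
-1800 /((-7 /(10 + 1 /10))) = 18180 /7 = 2597.14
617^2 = 380689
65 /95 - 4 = -63 /19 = -3.32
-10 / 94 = -5 / 47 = -0.11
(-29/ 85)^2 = 841/ 7225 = 0.12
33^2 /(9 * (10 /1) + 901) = 1.10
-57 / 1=-57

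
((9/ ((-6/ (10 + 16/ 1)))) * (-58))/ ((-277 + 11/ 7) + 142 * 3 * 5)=7917/ 6491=1.22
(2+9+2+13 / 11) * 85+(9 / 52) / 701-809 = 158967271 / 400972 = 396.45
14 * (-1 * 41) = -574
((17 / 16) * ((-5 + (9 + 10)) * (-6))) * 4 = -357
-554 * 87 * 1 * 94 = -4530612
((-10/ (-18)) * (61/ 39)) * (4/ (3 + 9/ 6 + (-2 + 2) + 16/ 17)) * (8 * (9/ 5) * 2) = 132736/ 7215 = 18.40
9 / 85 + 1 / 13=202 / 1105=0.18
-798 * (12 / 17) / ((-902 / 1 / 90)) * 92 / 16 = 2477790 / 7667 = 323.18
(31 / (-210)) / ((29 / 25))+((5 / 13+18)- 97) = -1246811 / 15834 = -78.74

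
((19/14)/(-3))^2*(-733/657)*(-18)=264613/64386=4.11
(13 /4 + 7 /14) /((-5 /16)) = -12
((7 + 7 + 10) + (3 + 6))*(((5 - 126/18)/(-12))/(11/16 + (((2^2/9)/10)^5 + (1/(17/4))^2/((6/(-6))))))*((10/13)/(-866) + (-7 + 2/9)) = -179068242211650000/3036146700983747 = -58.98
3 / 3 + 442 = 443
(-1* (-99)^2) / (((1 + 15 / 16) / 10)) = -1568160 / 31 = -50585.81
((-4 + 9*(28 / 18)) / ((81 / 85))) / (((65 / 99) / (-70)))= -130900 / 117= -1118.80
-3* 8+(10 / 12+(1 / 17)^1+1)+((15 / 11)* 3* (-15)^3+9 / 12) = -31030427 / 2244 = -13828.18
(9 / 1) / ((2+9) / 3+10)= 27 / 41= 0.66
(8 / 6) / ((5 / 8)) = 32 / 15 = 2.13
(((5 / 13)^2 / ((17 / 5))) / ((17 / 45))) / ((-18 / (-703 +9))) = 216875 / 48841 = 4.44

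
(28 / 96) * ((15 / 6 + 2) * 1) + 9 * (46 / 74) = 4089 / 592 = 6.91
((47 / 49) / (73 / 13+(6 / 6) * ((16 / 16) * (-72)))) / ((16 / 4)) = -611 / 169148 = -0.00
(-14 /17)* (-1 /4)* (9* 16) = 504 /17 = 29.65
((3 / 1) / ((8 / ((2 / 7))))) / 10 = 0.01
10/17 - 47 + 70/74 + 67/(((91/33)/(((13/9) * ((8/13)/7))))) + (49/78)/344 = -35046719243/826989072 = -42.38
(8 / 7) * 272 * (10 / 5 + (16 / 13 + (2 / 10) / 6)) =1385024 / 1365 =1014.67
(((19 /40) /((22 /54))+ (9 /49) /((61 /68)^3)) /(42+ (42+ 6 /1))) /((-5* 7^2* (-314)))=772308013 /3764731379948000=0.00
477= 477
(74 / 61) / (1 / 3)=3.64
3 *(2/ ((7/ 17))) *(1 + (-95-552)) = -65892/ 7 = -9413.14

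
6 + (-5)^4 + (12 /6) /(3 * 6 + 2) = 6311 /10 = 631.10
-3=-3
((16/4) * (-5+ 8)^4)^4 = 11019960576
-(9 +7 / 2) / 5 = -5 / 2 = -2.50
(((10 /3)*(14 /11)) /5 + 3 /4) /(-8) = -211 /1056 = -0.20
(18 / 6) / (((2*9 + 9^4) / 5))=5 / 2193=0.00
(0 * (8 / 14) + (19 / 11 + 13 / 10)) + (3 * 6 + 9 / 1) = 3303 / 110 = 30.03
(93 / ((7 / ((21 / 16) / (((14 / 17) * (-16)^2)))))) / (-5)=-4743 / 286720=-0.02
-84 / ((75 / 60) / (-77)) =25872 / 5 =5174.40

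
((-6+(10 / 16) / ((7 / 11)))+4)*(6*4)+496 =3301 / 7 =471.57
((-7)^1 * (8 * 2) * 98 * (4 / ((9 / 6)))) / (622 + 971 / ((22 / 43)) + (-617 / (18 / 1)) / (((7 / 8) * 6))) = -121701888 / 10450445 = -11.65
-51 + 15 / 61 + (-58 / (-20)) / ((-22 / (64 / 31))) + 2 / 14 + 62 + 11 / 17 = 145594264 / 12376595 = 11.76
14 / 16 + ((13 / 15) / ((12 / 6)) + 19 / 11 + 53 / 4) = 16.29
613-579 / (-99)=20422 / 33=618.85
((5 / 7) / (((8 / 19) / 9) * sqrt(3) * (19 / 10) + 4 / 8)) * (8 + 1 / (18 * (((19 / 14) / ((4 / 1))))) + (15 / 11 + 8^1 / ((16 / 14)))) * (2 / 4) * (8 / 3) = 31088000 / 893893 - 49740800 * sqrt(3) / 8045037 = 24.07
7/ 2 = 3.50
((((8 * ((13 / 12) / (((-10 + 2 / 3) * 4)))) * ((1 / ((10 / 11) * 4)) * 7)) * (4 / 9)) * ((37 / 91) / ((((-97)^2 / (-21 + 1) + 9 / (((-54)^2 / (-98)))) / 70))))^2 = 2772225 / 19226040964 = 0.00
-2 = -2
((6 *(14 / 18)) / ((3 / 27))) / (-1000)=-21 / 500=-0.04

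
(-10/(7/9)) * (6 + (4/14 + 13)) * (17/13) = -324.25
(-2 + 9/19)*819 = -23751/19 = -1250.05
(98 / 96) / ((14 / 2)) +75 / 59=1.42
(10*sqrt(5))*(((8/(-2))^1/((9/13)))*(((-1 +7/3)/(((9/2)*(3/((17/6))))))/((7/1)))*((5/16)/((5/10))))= -22100*sqrt(5)/15309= -3.23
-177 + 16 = -161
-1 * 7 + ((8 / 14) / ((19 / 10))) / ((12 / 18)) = -871 / 133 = -6.55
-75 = -75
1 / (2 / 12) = 6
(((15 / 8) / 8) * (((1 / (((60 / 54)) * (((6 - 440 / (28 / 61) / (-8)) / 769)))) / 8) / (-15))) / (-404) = 48447 / 1821813760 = 0.00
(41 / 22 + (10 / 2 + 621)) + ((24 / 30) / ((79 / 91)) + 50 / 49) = 268177507 / 425810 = 629.81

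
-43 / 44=-0.98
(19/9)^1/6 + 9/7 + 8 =3643/378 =9.64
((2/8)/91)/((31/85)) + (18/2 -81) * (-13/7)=1508917/11284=133.72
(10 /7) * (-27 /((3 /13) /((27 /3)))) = -10530 /7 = -1504.29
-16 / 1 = -16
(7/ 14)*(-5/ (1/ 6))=-15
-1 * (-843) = 843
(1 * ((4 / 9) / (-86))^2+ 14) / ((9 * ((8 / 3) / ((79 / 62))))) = 0.74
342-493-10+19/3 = -464/3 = -154.67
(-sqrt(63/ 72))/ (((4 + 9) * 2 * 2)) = -0.02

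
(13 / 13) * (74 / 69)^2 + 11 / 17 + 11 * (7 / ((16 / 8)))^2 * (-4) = -43479580 / 80937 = -537.20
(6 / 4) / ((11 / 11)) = 3 / 2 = 1.50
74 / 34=37 / 17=2.18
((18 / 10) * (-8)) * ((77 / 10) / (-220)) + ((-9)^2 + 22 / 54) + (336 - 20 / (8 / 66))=853576 / 3375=252.91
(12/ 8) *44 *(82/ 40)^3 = 2274393/ 4000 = 568.60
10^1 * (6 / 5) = 12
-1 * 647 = -647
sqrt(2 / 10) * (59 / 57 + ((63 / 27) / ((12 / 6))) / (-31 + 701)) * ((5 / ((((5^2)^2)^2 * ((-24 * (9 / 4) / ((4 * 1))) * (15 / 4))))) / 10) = -79193 * sqrt(5) / 15104443359375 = -0.00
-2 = -2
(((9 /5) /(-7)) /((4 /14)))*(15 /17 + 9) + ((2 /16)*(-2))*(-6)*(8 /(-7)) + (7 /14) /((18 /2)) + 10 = -5921 /10710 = -0.55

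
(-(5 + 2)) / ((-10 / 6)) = 21 / 5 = 4.20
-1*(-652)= 652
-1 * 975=-975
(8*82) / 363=656 / 363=1.81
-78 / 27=-26 / 9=-2.89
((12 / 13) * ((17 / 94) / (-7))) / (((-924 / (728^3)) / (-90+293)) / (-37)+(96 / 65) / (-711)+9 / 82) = -5636309786714880 / 25448626230959623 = -0.22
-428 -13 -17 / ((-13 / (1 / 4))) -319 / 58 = -23201 / 52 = -446.17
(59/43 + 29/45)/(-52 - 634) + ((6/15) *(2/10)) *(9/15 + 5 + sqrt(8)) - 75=-1237062154/16592625 + 4 *sqrt(2)/25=-74.33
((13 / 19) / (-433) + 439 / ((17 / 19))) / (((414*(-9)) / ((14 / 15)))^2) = 3362438114 / 109219113353475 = 0.00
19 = 19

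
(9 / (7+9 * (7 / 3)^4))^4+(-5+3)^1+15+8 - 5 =589770204960577 / 36860635119616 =16.00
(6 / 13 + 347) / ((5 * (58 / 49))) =221333 / 3770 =58.71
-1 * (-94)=94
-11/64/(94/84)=-231/1504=-0.15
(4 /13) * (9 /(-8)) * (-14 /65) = 63 /845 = 0.07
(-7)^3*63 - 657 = -22266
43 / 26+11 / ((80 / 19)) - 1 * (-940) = 982037 / 1040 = 944.27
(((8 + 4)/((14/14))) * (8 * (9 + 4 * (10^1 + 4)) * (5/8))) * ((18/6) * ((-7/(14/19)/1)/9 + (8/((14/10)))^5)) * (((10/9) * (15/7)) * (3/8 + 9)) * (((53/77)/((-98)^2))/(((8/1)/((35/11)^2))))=144289.95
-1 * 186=-186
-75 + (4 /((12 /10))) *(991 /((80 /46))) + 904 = 32741 /12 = 2728.42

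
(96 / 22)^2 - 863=-102119 / 121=-843.96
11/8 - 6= -37/8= -4.62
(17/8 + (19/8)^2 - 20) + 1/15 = -12.17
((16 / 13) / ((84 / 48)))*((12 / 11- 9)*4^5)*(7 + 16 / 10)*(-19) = 4658233344 / 5005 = 930715.95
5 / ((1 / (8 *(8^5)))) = 1310720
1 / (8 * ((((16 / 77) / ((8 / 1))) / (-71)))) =-5467 / 16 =-341.69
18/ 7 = 2.57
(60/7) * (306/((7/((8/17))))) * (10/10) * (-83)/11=-717120/539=-1330.46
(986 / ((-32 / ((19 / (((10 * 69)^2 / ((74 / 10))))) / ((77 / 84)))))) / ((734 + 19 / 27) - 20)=-3119211 / 224578486000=-0.00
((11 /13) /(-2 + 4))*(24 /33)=4 /13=0.31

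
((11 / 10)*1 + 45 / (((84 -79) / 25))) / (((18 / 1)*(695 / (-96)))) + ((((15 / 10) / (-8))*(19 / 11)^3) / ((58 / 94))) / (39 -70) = -336214425577 / 199587709200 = -1.68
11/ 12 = 0.92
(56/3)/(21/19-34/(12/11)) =-2128/3427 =-0.62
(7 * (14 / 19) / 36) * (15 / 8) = 245 / 912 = 0.27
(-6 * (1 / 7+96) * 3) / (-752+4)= 2.31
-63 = -63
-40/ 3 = -13.33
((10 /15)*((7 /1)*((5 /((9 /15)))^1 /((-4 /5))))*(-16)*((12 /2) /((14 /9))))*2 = 6000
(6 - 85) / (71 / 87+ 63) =-1.24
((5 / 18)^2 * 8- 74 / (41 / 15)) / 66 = -0.40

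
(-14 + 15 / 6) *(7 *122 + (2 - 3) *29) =-18975 / 2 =-9487.50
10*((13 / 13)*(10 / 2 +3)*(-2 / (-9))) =160 / 9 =17.78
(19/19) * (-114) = -114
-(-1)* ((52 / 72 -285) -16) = -5405 / 18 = -300.28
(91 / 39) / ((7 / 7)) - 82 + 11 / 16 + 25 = -2591 / 48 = -53.98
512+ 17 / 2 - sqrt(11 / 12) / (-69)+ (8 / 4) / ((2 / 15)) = sqrt(33) / 414+ 1071 / 2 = 535.51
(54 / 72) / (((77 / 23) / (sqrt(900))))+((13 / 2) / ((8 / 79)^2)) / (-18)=-5054921 / 177408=-28.49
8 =8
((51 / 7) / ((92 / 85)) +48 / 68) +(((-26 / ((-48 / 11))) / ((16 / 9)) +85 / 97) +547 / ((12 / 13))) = 61601783927 / 101947776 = 604.25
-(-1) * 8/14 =4/7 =0.57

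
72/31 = 2.32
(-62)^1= -62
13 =13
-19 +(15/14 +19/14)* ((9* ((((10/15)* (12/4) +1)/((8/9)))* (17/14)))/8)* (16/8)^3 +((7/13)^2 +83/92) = 218704457/3047408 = 71.77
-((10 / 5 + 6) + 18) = -26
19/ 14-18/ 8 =-25/ 28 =-0.89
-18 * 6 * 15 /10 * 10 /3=-540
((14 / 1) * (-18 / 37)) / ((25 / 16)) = -4032 / 925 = -4.36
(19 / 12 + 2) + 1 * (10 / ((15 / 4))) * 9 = 331 / 12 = 27.58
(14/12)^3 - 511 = -509.41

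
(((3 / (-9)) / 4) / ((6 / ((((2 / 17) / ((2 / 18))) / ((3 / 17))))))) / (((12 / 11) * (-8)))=11 / 1152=0.01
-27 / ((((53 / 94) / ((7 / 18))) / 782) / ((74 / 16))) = -14278929 / 212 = -67353.44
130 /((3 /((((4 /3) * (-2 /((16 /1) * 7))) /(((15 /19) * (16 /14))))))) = -247 /216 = -1.14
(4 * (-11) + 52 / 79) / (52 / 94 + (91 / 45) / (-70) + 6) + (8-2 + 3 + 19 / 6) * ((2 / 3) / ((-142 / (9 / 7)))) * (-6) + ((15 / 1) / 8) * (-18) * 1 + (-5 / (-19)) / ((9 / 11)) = -146864689542079 / 3705817681188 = -39.63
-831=-831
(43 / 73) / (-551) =-43 / 40223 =-0.00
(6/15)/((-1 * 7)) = -2/35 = -0.06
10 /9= 1.11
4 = 4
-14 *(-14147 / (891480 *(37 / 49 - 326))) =-0.00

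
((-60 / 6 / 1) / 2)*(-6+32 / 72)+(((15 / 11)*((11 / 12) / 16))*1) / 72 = 128005 / 4608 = 27.78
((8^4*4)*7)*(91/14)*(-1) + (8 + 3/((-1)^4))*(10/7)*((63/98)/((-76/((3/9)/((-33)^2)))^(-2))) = 30516177517552/49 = 622779133011.27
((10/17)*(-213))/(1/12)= -25560/17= -1503.53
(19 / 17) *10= 190 / 17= 11.18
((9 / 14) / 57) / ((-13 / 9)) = -0.01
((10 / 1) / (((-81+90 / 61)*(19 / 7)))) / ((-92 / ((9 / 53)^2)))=2745 / 189040082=0.00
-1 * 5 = -5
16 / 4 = 4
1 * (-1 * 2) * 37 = -74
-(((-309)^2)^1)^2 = -9116621361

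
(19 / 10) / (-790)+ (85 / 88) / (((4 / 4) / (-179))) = -30050043 / 173800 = -172.90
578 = 578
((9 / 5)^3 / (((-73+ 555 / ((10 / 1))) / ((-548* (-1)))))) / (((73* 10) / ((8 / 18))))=-177552 / 1596875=-0.11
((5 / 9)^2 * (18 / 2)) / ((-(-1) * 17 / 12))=100 / 51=1.96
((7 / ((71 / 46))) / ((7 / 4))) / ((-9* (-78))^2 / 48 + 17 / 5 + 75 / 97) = 356960 / 1414716961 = 0.00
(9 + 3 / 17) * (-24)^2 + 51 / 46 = 4134243 / 782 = 5286.76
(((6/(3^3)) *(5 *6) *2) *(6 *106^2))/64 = 14045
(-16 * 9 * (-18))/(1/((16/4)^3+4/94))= 7801920/47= 165998.30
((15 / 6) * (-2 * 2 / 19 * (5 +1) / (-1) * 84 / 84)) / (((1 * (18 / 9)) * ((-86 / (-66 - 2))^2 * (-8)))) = -0.12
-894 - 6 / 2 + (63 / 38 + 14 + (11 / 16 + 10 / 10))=-267415 / 304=-879.65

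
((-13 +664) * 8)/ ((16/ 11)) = 7161/ 2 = 3580.50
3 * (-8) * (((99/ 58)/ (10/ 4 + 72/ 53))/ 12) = -10494/ 11861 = -0.88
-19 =-19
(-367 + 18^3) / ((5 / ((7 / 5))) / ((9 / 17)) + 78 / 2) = 344295 / 2882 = 119.46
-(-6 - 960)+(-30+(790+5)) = 1731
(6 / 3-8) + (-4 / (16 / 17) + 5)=-21 / 4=-5.25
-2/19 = -0.11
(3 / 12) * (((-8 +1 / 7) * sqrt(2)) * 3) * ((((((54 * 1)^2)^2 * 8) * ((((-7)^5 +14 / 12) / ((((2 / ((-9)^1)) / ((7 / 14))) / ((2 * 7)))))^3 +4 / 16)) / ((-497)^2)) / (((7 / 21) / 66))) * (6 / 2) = -202251346955210635348231.70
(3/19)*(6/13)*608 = 576/13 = 44.31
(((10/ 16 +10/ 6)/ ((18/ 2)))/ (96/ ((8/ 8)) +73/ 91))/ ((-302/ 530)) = -1326325/ 287314344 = -0.00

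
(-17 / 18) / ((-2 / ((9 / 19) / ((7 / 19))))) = 17 / 28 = 0.61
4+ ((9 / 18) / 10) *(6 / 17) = 683 / 170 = 4.02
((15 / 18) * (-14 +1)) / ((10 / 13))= -14.08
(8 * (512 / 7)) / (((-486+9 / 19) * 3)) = -77824 / 193725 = -0.40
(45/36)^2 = 25/16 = 1.56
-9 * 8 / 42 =-1.71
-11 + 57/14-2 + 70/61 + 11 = 2749/854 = 3.22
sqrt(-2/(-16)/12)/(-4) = -sqrt(6)/96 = -0.03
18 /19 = 0.95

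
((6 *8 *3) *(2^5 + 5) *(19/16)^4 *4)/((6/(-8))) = -14465631/256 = -56506.37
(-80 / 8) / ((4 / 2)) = -5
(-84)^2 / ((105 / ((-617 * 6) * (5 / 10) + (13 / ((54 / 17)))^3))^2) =78776773268032009 / 38742048900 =2033366.21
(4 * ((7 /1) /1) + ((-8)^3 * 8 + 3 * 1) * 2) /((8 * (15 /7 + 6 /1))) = -28553 /228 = -125.23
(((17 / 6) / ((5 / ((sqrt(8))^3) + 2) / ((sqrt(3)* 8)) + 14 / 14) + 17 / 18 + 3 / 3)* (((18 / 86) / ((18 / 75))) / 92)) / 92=25* (175* sqrt(6) + 2240* sqrt(3) + 66048) / (4367424* (5* sqrt(6) + 64* sqrt(3) + 768))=0.00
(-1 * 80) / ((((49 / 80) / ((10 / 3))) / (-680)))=43520000 / 147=296054.42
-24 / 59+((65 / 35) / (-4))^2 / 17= -309901 / 786352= -0.39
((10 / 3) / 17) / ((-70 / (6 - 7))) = 1 / 357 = 0.00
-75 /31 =-2.42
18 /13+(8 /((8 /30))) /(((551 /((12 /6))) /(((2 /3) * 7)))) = 13558 /7163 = 1.89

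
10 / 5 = 2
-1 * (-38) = 38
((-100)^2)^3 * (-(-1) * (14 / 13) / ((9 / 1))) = 14000000000000 / 117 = 119658119658.12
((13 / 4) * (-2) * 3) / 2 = -39 / 4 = -9.75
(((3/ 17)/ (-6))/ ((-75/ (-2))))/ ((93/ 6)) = -2/ 39525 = -0.00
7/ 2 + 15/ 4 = 29/ 4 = 7.25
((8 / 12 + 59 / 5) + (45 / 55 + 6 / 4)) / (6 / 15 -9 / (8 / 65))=-19516 / 95997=-0.20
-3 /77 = -0.04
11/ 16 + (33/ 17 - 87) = -22949/ 272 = -84.37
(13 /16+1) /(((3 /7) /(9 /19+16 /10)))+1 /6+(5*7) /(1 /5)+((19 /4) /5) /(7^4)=2013845483 /10948560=183.94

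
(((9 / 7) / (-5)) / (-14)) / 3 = 3 / 490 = 0.01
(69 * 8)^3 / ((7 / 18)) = 3027538944 / 7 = 432505563.43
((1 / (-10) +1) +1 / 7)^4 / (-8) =-28398241 / 192080000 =-0.15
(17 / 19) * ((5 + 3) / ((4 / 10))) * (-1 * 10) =-3400 / 19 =-178.95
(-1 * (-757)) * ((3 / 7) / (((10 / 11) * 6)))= 8327 / 140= 59.48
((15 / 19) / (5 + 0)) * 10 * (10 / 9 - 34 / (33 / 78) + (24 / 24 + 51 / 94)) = -3615845 / 29469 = -122.70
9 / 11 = 0.82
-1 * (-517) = 517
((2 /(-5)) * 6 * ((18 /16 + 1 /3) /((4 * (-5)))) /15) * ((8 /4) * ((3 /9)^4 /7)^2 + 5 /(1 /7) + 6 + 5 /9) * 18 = 8.73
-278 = -278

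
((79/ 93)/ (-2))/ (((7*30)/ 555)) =-2923/ 2604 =-1.12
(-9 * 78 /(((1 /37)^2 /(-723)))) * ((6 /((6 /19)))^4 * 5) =452755011010770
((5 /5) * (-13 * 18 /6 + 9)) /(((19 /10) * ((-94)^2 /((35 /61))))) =-2625 /2560231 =-0.00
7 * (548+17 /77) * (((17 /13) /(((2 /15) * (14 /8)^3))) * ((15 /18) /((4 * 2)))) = 35881050 /49049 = 731.53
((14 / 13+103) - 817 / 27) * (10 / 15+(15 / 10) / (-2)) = -12955 / 2106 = -6.15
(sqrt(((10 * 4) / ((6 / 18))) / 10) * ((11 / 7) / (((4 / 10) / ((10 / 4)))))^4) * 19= 108663671875 * sqrt(3) / 307328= 612410.85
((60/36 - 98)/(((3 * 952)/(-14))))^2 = 0.22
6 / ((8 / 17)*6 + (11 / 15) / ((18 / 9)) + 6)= 3060 / 4687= 0.65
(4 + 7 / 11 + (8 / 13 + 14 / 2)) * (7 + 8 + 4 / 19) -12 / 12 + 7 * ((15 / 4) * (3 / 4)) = 8913631 / 43472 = 205.04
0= 0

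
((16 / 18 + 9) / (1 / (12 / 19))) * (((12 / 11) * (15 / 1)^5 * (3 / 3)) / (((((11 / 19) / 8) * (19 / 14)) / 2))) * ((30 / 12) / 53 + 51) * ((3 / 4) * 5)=2457497637000000 / 121847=20168716808.78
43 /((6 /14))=100.33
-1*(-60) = 60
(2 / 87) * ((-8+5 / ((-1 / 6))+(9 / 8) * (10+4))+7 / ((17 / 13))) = -383 / 986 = -0.39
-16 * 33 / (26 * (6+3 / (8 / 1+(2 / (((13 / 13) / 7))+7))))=-3.33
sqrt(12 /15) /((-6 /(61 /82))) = -61 *sqrt(5) /1230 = -0.11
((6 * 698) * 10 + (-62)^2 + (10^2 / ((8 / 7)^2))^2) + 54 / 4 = 13209425 / 256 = 51599.32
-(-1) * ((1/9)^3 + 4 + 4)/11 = 5833/8019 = 0.73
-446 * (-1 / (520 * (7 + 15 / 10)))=223 / 2210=0.10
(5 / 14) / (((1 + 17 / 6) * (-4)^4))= 15 / 41216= 0.00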